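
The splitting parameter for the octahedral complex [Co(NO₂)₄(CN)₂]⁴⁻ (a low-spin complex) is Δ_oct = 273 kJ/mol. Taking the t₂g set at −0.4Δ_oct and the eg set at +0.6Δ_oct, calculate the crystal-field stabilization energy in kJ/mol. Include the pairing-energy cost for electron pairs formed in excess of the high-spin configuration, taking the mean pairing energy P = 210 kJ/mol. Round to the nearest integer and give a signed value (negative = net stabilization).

-281

Ligand charges: 4×(-1) from NO₂⁻ and 2×(-1) from CN⁻ sum to -6; with overall charge -4, Co is +2.
Co sits in group 9; removing 2 electrons leaves Co²⁺ with 9 − 2 = 7 d electrons.
Electron filling gives t₂g⁶ eg¹.
The orbital stabilization is -1.8Δ_oct = -1.8 × 273 = -491 kJ/mol.
Relative to high-spin t₂g⁵ eg² (2 paired), the low-spin configuration has 1 additional pair, contributing +1 × 210 = +210 kJ/mol.
Combining: -491 + 210 = -281 kJ/mol.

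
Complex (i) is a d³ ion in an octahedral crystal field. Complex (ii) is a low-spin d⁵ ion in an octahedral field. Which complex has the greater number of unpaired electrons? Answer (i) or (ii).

(i)

(i): For octahedral d³ the high- and low-spin configurations coincide; t₂g³ eg⁰ → 3 unpaired.
(ii): t₂g⁵ eg⁰ → 1 unpaired.
So (i) has more unpaired electrons.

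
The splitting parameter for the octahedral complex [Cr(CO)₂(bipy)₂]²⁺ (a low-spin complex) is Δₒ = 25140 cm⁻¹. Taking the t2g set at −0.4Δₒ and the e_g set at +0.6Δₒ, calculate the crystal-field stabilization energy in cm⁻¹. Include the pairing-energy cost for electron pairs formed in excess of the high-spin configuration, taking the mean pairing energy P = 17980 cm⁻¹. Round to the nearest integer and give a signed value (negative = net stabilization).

-22244

Ligand charges: 2×(+0) from CO and 2×(+0) from bipy sum to +0; with overall charge +2, Cr is +2.
Group 6 minus oxidation state +2 gives a d⁴ configuration for Cr²⁺.
The d⁴ electrons fill as t2g^4 e_g^0.
Orbital CFSE = 4(-0.4) + 0(0.6) = -1.6Δₒ = -1.6 × 25140 = -40224 cm⁻¹.
Relative to high-spin t2g^3 e_g^1 (0 paired), the low-spin configuration has 1 additional pair, contributing +1 × 17980 = +17980 cm⁻¹.
Combining: -40224 + 17980 = -22244 cm⁻¹.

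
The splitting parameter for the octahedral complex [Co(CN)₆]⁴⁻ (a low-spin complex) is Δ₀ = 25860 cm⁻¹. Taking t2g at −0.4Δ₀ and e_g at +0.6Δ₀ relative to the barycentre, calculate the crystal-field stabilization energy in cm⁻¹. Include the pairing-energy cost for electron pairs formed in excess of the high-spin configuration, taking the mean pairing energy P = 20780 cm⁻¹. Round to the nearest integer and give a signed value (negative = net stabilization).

-25768

Each CN⁻ contributes -1; 6 × (-1) = -6. With overall charge -4, Co is in the +2 oxidation state.
Co²⁺: group 9, so d-count = 9 − 2 = 7.
Electron filling gives t2g^6 e_g^1.
CFSE(orbital) = 6×(-0.4Δ₀) + 1×(0.6Δ₀) = -1.8Δ₀; with Δ₀ = 25860 cm⁻¹ that is -46548 cm⁻¹.
Relative to high-spin t2g^5 e_g^2 (2 paired), the low-spin configuration has 1 additional pair, contributing +1 × 20780 = +20780 cm⁻¹.
Net CFSE = -46548 + 20780 = -25768 cm⁻¹.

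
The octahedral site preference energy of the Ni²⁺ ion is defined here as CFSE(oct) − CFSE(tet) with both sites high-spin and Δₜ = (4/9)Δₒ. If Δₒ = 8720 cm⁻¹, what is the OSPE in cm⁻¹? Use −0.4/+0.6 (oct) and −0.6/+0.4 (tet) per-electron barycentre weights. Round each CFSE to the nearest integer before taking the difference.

-7364

Ni sits in group 10; removing 2 electrons leaves Ni²⁺ with 10 − 2 = 8 d electrons.
Octahedral high-spin t₂g⁶ eg²: CFSE = -1.2 × 8720 = -10464 cm⁻¹.
Tetrahedral: e⁴ t₂⁴, CFSE = 4(−0.6) + 4(+0.4) = -0.8Δₜ = -0.8 × (4/9) × 8720 = -3100 cm⁻¹.
OSPE = -10464 − (-3100) = -7364 cm⁻¹.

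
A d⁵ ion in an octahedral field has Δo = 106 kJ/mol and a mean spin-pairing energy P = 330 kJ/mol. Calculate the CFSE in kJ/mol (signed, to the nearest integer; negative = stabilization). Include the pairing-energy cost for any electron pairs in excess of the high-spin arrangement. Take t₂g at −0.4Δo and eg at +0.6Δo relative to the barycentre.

0

Δo < P, so pairing is avoided: the ground state is high-spin.
Configuration: t₂g³ eg².
Orbital CFSE = 0.0Δo = 0.0 × 106 = 0 kJ/mol.
High-spin has no excess pairs, so no pairing correction applies.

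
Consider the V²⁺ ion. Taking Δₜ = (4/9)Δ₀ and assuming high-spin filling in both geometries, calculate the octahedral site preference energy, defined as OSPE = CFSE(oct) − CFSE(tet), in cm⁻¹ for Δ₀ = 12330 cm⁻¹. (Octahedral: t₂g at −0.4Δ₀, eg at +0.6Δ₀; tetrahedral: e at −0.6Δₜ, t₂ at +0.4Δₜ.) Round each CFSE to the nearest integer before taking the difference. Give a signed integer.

V is in group 5, so V²⁺ is d³ (5 − 2 = 3).
Octahedral (high-spin): t₂g³ eg⁰, CFSE = 3(−0.4) + 0(+0.6) = -1.2Δ₀ = -1.2 × 12330 = -14796 cm⁻¹.
In a tetrahedral site the filling is e² t₂¹: CFSE(tet) = -0.8Δₜ = -0.8 × (4/9)(12330) = -4384 cm⁻¹.
OSPE = -14796 − (-4384) = -10412 cm⁻¹.

-10412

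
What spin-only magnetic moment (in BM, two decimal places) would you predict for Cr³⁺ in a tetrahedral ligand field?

3.87 BM

Cr is in group 6, so Cr³⁺ is d³ (6 − 3 = 3).
With tetrahedral geometry the complex is necessarily high-spin.
Configuration: e^2 t2^1 → 3 unpaired electrons.
μ(spin-only) = √[3(3+2)] = √15 ≈ 3.87 BM.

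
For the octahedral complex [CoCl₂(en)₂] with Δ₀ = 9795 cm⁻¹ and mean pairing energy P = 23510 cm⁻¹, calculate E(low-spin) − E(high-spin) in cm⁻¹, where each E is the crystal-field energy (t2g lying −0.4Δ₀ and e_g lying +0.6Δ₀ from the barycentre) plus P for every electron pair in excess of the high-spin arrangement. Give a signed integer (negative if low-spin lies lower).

13715

Ligand charges: 2×(-1) from Cl⁻ and 2×(+0) from en sum to -2; with overall charge +0, Co is +2.
Co is in group 9, so Co²⁺ is d⁷ (9 − 2 = 7).
High-spin d⁷ fills as t2g^5 e_g^2 with CFSE 5(−0.4) + 2(+0.6) = -0.8Δ₀ = -7836 cm⁻¹.
Low-spin: t2g^6 e_g^1, orbital CFSE = -1.8Δ₀ = -17631 cm⁻¹; plus 1 excess pair × P = +23510 cm⁻¹; total 5879 cm⁻¹.
Thus E(LS) − E(HS) = 13715 cm⁻¹.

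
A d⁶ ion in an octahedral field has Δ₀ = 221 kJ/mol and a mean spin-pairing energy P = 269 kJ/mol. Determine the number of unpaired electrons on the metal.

With Δ₀ < P the complex is high-spin.
Configuration: t2g^4 e_g^2.
Unpaired electrons: 4.

4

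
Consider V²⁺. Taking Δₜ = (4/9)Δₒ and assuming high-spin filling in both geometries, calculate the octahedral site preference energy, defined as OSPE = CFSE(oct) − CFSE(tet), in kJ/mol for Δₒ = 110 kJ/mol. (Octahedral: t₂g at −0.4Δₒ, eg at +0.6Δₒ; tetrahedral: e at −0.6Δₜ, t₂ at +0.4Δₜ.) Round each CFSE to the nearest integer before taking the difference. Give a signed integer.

-93

V is in group 5, so V²⁺ is d³ (5 − 2 = 3).
Octahedral high-spin t₂g³ eg⁰: CFSE = -1.2 × 110 = -132 kJ/mol.
Tetrahedral: e² t₂¹, CFSE = 2(−0.6) + 1(+0.4) = -0.8Δₜ = -0.8 × (4/9) × 110 = -39 kJ/mol.
OSPE = -132 − (-39) = -93 kJ/mol.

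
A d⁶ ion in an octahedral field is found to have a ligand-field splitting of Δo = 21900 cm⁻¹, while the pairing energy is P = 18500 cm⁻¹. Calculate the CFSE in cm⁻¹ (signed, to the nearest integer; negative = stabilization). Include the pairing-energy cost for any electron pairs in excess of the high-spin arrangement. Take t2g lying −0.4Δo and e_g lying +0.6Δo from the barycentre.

Since Δo = 21900 cm⁻¹ > P = 18500 cm⁻¹, the complex adopts the low-spin configuration.
Filling d⁶ accordingly: t2g^6 e_g^0.
Orbital CFSE = -2.4Δo = -2.4 × 21900 = -52560 cm⁻¹.
Excess pairs vs high-spin: 3 − 1 = 2; pairing cost = +37000 cm⁻¹.
Net CFSE = -52560 + 37000 = -15560 cm⁻¹.

-15560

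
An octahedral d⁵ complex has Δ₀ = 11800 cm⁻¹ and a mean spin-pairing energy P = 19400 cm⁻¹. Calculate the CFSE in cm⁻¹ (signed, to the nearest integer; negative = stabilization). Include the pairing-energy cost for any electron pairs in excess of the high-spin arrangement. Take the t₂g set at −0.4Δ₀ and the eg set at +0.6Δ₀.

0

With Δ₀ < P the complex is high-spin.
Filling d⁵ accordingly: t₂g³ eg².
Orbital CFSE = 0.0Δ₀ = 0.0 × 11800 = 0 cm⁻¹.
High-spin has no excess pairs, so no pairing correction applies.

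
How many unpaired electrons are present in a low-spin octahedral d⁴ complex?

Configuration: t₂g⁴ eg⁰, giving 2 unpaired electrons.

2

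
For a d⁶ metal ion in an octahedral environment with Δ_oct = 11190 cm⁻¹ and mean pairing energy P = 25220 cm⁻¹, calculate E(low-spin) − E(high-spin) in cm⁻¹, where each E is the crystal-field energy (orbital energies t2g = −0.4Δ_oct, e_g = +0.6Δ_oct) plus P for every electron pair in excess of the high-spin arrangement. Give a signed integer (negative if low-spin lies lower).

28060

High-spin d⁶ fills as t2g^4 e_g^2 with CFSE 4(−0.4) + 2(+0.6) = -0.4Δ_oct = -4476 cm⁻¹.
Low-spin: t2g^6 e_g^0, orbital CFSE = -2.4Δ_oct = -26856 cm⁻¹; plus 2 excess pairs × P = +50440 cm⁻¹; total 23584 cm⁻¹.
Thus E(LS) − E(HS) = 28060 cm⁻¹.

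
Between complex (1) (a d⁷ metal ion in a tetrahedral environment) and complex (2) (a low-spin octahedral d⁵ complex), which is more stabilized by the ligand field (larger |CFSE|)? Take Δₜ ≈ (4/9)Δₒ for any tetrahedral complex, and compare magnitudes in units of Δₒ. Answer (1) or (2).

(2)

(1): Tetrahedral splitting is small, so the complex is high-spin; e⁴ t₂³, CFSE = -1.2Δₜ ≈ -0.53Δₒ.
(2): t₂g⁵ eg⁰, CFSE = -2.0Δₒ.
So (2) has the larger |CFSE|.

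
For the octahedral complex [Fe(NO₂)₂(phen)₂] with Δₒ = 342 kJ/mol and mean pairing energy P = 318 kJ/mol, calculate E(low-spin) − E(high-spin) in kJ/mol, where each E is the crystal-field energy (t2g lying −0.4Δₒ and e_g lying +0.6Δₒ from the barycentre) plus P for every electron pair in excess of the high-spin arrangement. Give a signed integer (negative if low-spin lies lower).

Ligand charges: 2×(-1) from NO₂⁻ and 2×(+0) from phen sum to -2; with overall charge +0, Fe is +2.
Group 8 minus oxidation state +2 gives a d⁶ configuration for Fe²⁺.
High-spin: t2g^4 e_g^2, CFSE = -0.4Δₒ = -137 kJ/mol.
For low-spin the configuration is t2g^6 e_g^0: orbital energy -2.4 × 342 = -821 kJ/mol, and 2 additional pairs relative to high-spin add 636 kJ/mol, giving -185 kJ/mol.
Thus E(LS) − E(HS) = -48 kJ/mol.

-48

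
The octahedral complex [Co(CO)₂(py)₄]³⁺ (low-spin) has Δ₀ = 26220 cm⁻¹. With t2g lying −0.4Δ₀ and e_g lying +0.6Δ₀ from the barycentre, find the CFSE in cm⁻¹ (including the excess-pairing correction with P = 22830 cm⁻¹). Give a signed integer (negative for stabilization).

-17268

Ligand charges: 2×(+0) from CO and 4×(+0) from py sum to +0; with overall charge +3, Co is +3.
Co sits in group 9; removing 3 electrons leaves Co³⁺ with 9 − 3 = 6 d electrons.
Electron filling gives t2g^6 e_g^0.
The orbital stabilization is -2.4Δ₀ = -2.4 × 26220 = -62928 cm⁻¹.
Pairing penalty: 3 pairs vs 1 in the high-spin reference → 2 extra × P = 45660 cm⁻¹.
Net CFSE = -62928 + 45660 = -17268 cm⁻¹.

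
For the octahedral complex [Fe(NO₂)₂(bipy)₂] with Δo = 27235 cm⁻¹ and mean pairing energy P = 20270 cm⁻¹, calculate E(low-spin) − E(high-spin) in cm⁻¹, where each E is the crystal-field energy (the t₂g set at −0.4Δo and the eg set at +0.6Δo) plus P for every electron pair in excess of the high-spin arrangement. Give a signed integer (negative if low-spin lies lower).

Ligand charges: 2×(-1) from NO₂⁻ and 2×(+0) from bipy sum to -2; with overall charge +0, Fe is +2.
Fe²⁺: group 8, so d-count = 8 − 2 = 6.
High-spin d⁶ fills as t₂g⁴ eg² with CFSE 4(−0.4) + 2(+0.6) = -0.4Δo = -10894 cm⁻¹.
Low-spin: t₂g⁶ eg⁰, orbital CFSE = -2.4Δo = -65364 cm⁻¹; plus 2 excess pairs × P = +40540 cm⁻¹; total -24824 cm⁻¹.
Thus E(LS) − E(HS) = -13930 cm⁻¹.

-13930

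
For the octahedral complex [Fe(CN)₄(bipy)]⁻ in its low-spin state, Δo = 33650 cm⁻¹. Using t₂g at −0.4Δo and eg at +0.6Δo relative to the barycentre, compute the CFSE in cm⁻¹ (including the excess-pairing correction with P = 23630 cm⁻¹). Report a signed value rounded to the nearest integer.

Ligand charges: 4×(-1) from CN⁻ and 1×(+0) from bipy sum to -4; with overall charge -1, Fe is +3.
Fe³⁺: group 8, so d-count = 8 − 3 = 5.
Electron filling gives t₂g⁵ eg⁰.
Orbital CFSE = 5(-0.4) + 0(0.6) = -2.0Δo = -2.0 × 33650 = -67300 cm⁻¹.
Relative to high-spin t₂g³ eg² (0 paired), the low-spin configuration has 2 additional pairs, contributing +2 × 23630 = +47260 cm⁻¹.
Overall CFSE = -67300 + 47260 = -20040 cm⁻¹.

-20040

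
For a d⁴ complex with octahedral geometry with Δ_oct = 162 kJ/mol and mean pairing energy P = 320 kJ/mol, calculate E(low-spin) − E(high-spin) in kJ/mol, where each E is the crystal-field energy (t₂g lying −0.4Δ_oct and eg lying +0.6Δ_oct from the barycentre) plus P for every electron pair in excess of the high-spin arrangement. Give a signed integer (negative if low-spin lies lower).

158

In the high-spin limit (t₂g³ eg¹) the orbital term is -0.6Δ_oct = -97 kJ/mol, with no excess pairing.
Low-spin: t₂g⁴ eg⁰, orbital CFSE = -1.6Δ_oct = -259 kJ/mol; plus 1 excess pair × P = +320 kJ/mol; total 61 kJ/mol.
Thus E(LS) − E(HS) = 158 kJ/mol.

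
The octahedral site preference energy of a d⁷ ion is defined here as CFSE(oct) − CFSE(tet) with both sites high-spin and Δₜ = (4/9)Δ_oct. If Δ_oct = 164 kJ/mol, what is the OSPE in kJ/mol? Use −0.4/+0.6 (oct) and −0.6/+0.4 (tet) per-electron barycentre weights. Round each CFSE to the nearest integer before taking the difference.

-44

In an octahedral site d⁷ (HS) is t₂g⁵ eg², giving CFSE(oct) = -0.8Δ_oct = -131 kJ/mol.
In a tetrahedral site the filling is e⁴ t₂³: CFSE(tet) = -1.2Δₜ = -1.2 × (4/9)(164) = -87 kJ/mol.
Subtracting, OSPE = -131 − (-87) = -44 kJ/mol.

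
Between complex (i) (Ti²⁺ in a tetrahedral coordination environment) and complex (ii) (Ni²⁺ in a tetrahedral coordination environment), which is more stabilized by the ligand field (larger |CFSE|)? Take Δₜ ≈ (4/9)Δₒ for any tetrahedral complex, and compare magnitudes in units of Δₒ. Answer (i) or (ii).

(i)

(i): Ti is in group 4, so Ti²⁺ is d² (4 − 2 = 2); With tetrahedral geometry the complex is necessarily high-spin; e² t₂⁰, CFSE = -1.2Δₜ ≈ -0.53Δₒ.
(ii): Ni²⁺: group 10, so d-count = 10 − 2 = 8; Tetrahedral splitting is small, so the complex is high-spin; e^4 t2^4, CFSE = -0.8Δₜ ≈ -0.36Δₒ.
So (i) has the larger |CFSE|.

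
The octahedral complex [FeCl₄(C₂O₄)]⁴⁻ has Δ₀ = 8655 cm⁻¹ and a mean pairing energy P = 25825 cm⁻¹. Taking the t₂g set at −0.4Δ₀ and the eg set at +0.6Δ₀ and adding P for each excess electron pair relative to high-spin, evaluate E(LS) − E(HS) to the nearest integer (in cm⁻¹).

34340

Ligand charges: 4×(-1) from Cl⁻ and 1×(-2) from C₂O₄²⁻ sum to -6; with overall charge -4, Fe is +2.
Group 8 minus oxidation state +2 gives a d⁶ configuration for Fe²⁺.
High-spin: t₂g⁴ eg², CFSE = -0.4Δ₀ = -3462 cm⁻¹.
Low-spin t₂g⁶ eg⁰ gives -2.4Δ₀ = -20772 cm⁻¹, but forming 2 extra pairs costs 2P = 51650 cm⁻¹, so E(LS) = -20772 + 51650 = 30878 cm⁻¹.
The difference is 30878 − (-3462) = 34340 cm⁻¹, so high-spin lies lower.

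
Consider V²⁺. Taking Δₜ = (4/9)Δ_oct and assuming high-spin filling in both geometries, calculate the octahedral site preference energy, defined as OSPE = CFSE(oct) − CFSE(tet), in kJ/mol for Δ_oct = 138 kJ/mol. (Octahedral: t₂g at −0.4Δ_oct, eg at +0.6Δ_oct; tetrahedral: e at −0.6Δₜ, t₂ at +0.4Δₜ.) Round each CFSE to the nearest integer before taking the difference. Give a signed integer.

-117

V²⁺: group 5, so d-count = 5 − 2 = 3.
In an octahedral site d³ (HS) is t2g^3 e_g^0, giving CFSE(oct) = -1.2Δ_oct = -166 kJ/mol.
In a tetrahedral site the filling is e^2 t2^1: CFSE(tet) = -0.8Δₜ = -0.8 × (4/9)(138) = -49 kJ/mol.
OSPE = CFSE(oct) − CFSE(tet) = -166 − (-49) = -117 kJ/mol.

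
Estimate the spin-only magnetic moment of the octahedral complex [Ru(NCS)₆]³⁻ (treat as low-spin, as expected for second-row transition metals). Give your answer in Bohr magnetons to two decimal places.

1.73 Bohr magnetons

Each NCS⁻ contributes -1; 6 × (-1) = -6. With overall charge -3, Ru is in the +3 oxidation state.
Group 8 minus oxidation state +3 gives a d⁵ configuration for Ru³⁺.
Configuration: t2g^5 e_g^0 → 1 unpaired electron.
μ(spin-only) = √[1(1+2)] = √3 ≈ 1.73 Bohr magnetons.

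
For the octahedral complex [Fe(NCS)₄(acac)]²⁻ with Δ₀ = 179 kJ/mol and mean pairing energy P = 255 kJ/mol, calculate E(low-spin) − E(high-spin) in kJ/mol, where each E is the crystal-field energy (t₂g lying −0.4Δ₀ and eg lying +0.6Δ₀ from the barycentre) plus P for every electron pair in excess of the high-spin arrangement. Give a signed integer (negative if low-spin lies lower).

152

Ligand charges: 4×(-1) from NCS⁻ and 1×(-1) from acac⁻ sum to -5; with overall charge -2, Fe is +3.
Fe is in group 8, so Fe³⁺ is d⁵ (8 − 3 = 5).
High-spin: t₂g³ eg², CFSE = 0.0Δ₀ = 0 kJ/mol.
Low-spin t₂g⁵ eg⁰ gives -2.0Δ₀ = -358 kJ/mol, but forming 2 extra pairs costs 2P = 510 kJ/mol, so E(LS) = -358 + 510 = 152 kJ/mol.
The difference is 152 − (0) = 152 kJ/mol, so high-spin lies lower.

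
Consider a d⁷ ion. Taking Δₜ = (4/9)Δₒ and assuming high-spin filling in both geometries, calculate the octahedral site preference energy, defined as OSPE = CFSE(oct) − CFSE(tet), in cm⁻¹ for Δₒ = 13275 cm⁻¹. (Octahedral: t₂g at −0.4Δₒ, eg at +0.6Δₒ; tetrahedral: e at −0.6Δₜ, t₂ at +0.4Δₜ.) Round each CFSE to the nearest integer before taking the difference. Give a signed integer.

Octahedral (high-spin): t₂g⁵ eg², CFSE = 5(−0.4) + 2(+0.6) = -0.8Δₒ = -0.8 × 13275 = -10620 cm⁻¹.
Tetrahedral: e⁴ t₂³, CFSE = 4(−0.6) + 3(+0.4) = -1.2Δₜ = -1.2 × (4/9) × 13275 = -7080 cm⁻¹.
OSPE = -10620 − (-7080) = -3540 cm⁻¹.

-3540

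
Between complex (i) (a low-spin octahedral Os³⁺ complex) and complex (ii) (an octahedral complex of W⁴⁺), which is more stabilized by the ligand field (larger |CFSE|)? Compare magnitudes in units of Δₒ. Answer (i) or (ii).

(i): Os sits in group 8; removing 3 electrons leaves Os³⁺ with 8 − 3 = 5 d electrons; t₂g⁵ eg⁰, CFSE = -2.0Δₒ.
(ii): W⁴⁺: group 6, so d-count = 6 − 4 = 2; For octahedral d² the high- and low-spin configurations coincide; t2g^2 e_g^0, CFSE = -0.8Δₒ.
So (i) has the larger |CFSE|.

(i)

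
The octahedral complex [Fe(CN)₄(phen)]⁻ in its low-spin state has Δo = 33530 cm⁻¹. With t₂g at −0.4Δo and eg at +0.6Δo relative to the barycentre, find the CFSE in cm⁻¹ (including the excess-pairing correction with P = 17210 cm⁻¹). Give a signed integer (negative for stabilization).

-32640

Ligand charges: 4×(-1) from CN⁻ and 1×(+0) from phen sum to -4; with overall charge -1, Fe is +3.
Group 8 minus oxidation state +3 gives a d⁵ configuration for Fe³⁺.
Configuration: t₂g⁵ eg⁰.
The orbital stabilization is -2.0Δo = -2.0 × 33530 = -67060 cm⁻¹.
Pairing penalty: 2 pairs vs 0 in the high-spin reference → 2 extra × P = 34420 cm⁻¹.
Combining: -67060 + 34420 = -32640 cm⁻¹.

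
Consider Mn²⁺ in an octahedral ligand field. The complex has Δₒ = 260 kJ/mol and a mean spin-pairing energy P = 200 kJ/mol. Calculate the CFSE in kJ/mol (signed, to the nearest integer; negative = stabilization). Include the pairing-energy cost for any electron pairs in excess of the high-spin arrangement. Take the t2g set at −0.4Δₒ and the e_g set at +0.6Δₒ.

-120

Mn is in group 7, so Mn²⁺ is d⁵ (7 − 2 = 5).
Here Δₒ > P (260 > 200), so the low-spin state is favoured.
Filling d⁵ accordingly: t2g^5 e_g^0.
Orbital CFSE = -2.0Δₒ = -2.0 × 260 = -520 kJ/mol.
Excess pairs vs high-spin: 2 − 0 = 2; pairing cost = +400 kJ/mol.
Net CFSE = -520 + 400 = -120 kJ/mol.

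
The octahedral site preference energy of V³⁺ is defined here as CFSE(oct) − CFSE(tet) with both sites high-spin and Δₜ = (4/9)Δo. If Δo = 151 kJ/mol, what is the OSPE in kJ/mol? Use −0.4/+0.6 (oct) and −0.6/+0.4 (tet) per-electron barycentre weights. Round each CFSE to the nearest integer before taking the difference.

-40

V is in group 5, so V³⁺ is d² (5 − 3 = 2).
Octahedral (high-spin): t₂g² eg⁰, CFSE = 2(−0.4) + 0(+0.6) = -0.8Δo = -0.8 × 151 = -121 kJ/mol.
In a tetrahedral site the filling is e² t₂⁰: CFSE(tet) = -1.2Δₜ = -1.2 × (4/9)(151) = -81 kJ/mol.
OSPE = CFSE(oct) − CFSE(tet) = -121 − (-81) = -40 kJ/mol.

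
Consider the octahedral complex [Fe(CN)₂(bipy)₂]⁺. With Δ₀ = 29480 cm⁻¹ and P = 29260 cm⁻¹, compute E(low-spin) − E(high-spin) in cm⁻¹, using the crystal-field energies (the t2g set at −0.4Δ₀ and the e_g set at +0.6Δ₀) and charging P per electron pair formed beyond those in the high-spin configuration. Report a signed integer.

-440

Ligand charges: 2×(-1) from CN⁻ and 2×(+0) from bipy sum to -2; with overall charge +1, Fe is +3.
Fe is in group 8, so Fe³⁺ is d⁵ (8 − 3 = 5).
In the high-spin limit (t2g^3 e_g^2) the orbital term is 0.0Δ₀ = 0 cm⁻¹, with no excess pairing.
Low-spin: t2g^5 e_g^0, orbital CFSE = -2.0Δ₀ = -58960 cm⁻¹; plus 2 excess pairs × P = +58520 cm⁻¹; total -440 cm⁻¹.
The difference is -440 − (0) = -440 cm⁻¹, so low-spin lies lower.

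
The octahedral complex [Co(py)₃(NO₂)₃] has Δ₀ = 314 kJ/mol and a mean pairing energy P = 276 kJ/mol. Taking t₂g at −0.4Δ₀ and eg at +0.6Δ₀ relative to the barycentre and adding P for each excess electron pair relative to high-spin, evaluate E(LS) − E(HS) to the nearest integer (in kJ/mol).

-76

Ligand charges: 3×(+0) from py and 3×(-1) from NO₂⁻ sum to -3; with overall charge +0, Co is +3.
Group 9 minus oxidation state +3 gives a d⁶ configuration for Co³⁺.
High-spin d⁶ fills as t₂g⁴ eg² with CFSE 4(−0.4) + 2(+0.6) = -0.4Δ₀ = -126 kJ/mol.
Low-spin t₂g⁶ eg⁰ gives -2.4Δ₀ = -754 kJ/mol, but forming 2 extra pairs costs 2P = 552 kJ/mol, so E(LS) = -754 + 552 = -202 kJ/mol.
Thus E(LS) − E(HS) = -76 kJ/mol.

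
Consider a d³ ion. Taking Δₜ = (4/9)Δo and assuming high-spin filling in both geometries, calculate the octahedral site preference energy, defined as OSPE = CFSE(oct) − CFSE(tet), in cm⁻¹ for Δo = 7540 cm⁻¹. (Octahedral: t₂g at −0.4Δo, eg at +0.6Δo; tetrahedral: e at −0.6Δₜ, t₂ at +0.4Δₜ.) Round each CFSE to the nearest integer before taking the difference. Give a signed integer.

-6367

In an octahedral site d³ (HS) is t₂g³ eg⁰, giving CFSE(oct) = -1.2Δo = -9048 cm⁻¹.
In a tetrahedral site the filling is e² t₂¹: CFSE(tet) = -0.8Δₜ = -0.8 × (4/9)(7540) = -2681 cm⁻¹.
Subtracting, OSPE = -9048 − (-2681) = -6367 cm⁻¹.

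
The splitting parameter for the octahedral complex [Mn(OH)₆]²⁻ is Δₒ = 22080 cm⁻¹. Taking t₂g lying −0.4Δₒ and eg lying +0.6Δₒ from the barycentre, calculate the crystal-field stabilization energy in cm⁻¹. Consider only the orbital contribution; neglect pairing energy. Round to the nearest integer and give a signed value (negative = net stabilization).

-26496

Each OH⁻ contributes -1; 6 × (-1) = -6. With overall charge -2, Mn is in the +4 oxidation state.
Mn sits in group 7; removing 4 electrons leaves Mn⁴⁺ with 7 − 4 = 3 d electrons.
The d³ electrons fill as t₂g³ eg⁰.
Orbital CFSE = 3(-0.4) + 0(0.6) = -1.2Δₒ = -1.2 × 22080 = -26496 cm⁻¹.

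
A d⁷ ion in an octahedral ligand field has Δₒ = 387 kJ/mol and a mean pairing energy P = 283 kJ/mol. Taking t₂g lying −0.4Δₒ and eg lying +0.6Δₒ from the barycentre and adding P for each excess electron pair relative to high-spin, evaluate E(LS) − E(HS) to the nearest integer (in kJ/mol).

In the high-spin limit (t₂g⁵ eg²) the orbital term is -0.8Δₒ = -310 kJ/mol, with no excess pairing.
For low-spin the configuration is t₂g⁶ eg¹: orbital energy -1.8 × 387 = -697 kJ/mol, and 1 additional pair relative to high-spin adds 283 kJ/mol, giving -414 kJ/mol.
E(LS) − E(HS) = -414 − (-310) = -104 kJ/mol.

-104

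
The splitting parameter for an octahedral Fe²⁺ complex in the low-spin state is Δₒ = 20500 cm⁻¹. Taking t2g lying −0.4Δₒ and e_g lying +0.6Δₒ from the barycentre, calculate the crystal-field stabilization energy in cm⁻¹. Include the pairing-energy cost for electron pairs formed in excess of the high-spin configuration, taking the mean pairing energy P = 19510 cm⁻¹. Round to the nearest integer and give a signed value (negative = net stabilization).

Fe²⁺: group 8, so d-count = 8 − 2 = 6.
Configuration: t2g^6 e_g^0.
The orbital stabilization is -2.4Δₒ = -2.4 × 20500 = -49200 cm⁻¹.
Relative to high-spin t2g^4 e_g^2 (1 paired), the low-spin configuration has 2 additional pairs, contributing +2 × 19510 = +39020 cm⁻¹.
Overall CFSE = -49200 + 39020 = -10180 cm⁻¹.

-10180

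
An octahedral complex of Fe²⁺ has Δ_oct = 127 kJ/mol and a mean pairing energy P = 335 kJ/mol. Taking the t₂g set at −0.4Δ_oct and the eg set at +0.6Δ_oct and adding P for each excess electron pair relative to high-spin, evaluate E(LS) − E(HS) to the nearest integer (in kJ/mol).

416

Fe is in group 8, so Fe²⁺ is d⁶ (8 − 2 = 6).
High-spin d⁶ fills as t₂g⁴ eg² with CFSE 4(−0.4) + 2(+0.6) = -0.4Δ_oct = -51 kJ/mol.
Low-spin t₂g⁶ eg⁰ gives -2.4Δ_oct = -305 kJ/mol, but forming 2 extra pairs costs 2P = 670 kJ/mol, so E(LS) = -305 + 670 = 365 kJ/mol.
Thus E(LS) − E(HS) = 416 kJ/mol.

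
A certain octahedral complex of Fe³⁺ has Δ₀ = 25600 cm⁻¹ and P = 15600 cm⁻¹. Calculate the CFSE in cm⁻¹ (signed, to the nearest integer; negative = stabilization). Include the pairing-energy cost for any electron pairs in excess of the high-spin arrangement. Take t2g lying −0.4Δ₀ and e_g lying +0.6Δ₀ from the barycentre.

Fe sits in group 8; removing 3 electrons leaves Fe³⁺ with 8 − 3 = 5 d electrons.
With Δ₀ > P the complex is low-spin.
Configuration: t2g^5 e_g^0.
Orbital CFSE = -2.0Δ₀ = -2.0 × 25600 = -51200 cm⁻¹.
Excess pairs vs high-spin: 2 − 0 = 2; pairing cost = +31200 cm⁻¹.
Net CFSE = -51200 + 31200 = -20000 cm⁻¹.

-20000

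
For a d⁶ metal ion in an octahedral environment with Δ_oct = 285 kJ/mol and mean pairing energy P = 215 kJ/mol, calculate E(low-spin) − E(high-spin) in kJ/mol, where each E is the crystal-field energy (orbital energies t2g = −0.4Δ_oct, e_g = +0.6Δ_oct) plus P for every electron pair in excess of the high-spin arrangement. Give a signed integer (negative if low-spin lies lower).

-140

High-spin d⁶ fills as t2g^4 e_g^2 with CFSE 4(−0.4) + 2(+0.6) = -0.4Δ_oct = -114 kJ/mol.
Low-spin t2g^6 e_g^0 gives -2.4Δ_oct = -684 kJ/mol, but forming 2 extra pairs costs 2P = 430 kJ/mol, so E(LS) = -684 + 430 = -254 kJ/mol.
The difference is -254 − (-114) = -140 kJ/mol, so low-spin lies lower.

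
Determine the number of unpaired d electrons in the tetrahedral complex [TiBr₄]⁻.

1

Each Br⁻ contributes -1; 4 × (-1) = -4. With overall charge -1, Ti is in the +3 oxidation state.
Ti sits in group 4; removing 3 electrons leaves Ti³⁺ with 4 − 3 = 1 d electrons.
Tetrahedral fields are weak (Δₜ ≈ 4/9 Δₒ), so electrons fill high-spin.
Configuration: e^1 t2^0, giving 1 unpaired electron.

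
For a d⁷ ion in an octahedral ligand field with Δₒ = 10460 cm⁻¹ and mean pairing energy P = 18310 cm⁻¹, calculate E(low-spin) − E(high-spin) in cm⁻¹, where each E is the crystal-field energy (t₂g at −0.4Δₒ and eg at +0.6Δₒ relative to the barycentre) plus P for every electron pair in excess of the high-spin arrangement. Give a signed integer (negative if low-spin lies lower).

High-spin: t₂g⁵ eg², CFSE = -0.8Δₒ = -8368 cm⁻¹.
Low-spin: t₂g⁶ eg¹, orbital CFSE = -1.8Δₒ = -18828 cm⁻¹; plus 1 excess pair × P = +18310 cm⁻¹; total -518 cm⁻¹.
Thus E(LS) − E(HS) = 7850 cm⁻¹.

7850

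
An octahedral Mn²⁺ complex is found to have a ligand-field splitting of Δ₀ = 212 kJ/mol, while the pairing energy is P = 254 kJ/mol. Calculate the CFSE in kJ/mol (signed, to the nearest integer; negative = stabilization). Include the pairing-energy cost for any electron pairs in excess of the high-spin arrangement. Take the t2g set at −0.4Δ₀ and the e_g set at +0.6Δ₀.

Mn is in group 7, so Mn²⁺ is d⁵ (7 − 2 = 5).
Here Δ₀ < P (212 < 254), so the high-spin state is favoured.
Configuration: t2g^3 e_g^2.
Orbital CFSE = 0.0Δ₀ = 0.0 × 212 = 0 kJ/mol.
High-spin has no excess pairs, so no pairing correction applies.

0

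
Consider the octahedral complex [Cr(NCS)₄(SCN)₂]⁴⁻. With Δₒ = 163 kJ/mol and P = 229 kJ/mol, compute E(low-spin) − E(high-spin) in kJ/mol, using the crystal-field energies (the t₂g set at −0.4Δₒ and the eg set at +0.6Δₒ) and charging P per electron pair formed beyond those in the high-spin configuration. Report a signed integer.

66

Ligand charges: 4×(-1) from NCS⁻ and 2×(-1) from SCN⁻ sum to -6; with overall charge -4, Cr is +2.
Cr is in group 6, so Cr²⁺ is d⁴ (6 − 2 = 4).
High-spin d⁴ fills as t₂g³ eg¹ with CFSE 3(−0.4) + 1(+0.6) = -0.6Δₒ = -98 kJ/mol.
Low-spin t₂g⁴ eg⁰ gives -1.6Δₒ = -261 kJ/mol, but forming 1 extra pair costs 1P = 229 kJ/mol, so E(LS) = -261 + 229 = -32 kJ/mol.
Thus E(LS) − E(HS) = 66 kJ/mol.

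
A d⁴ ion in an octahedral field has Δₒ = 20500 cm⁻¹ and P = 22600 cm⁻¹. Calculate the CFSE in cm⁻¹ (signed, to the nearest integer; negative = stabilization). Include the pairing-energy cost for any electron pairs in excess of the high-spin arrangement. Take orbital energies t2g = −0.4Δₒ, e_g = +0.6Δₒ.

Δₒ < P, so pairing is avoided: the ground state is high-spin.
Configuration: t2g^3 e_g^1.
Orbital CFSE = -0.6Δₒ = -0.6 × 20500 = -12300 cm⁻¹.
High-spin has no excess pairs, so no pairing correction applies.

-12300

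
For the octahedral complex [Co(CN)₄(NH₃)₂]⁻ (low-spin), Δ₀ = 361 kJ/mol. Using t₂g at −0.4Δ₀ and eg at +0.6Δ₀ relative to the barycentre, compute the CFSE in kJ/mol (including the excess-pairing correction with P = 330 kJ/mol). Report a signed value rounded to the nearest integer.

Ligand charges: 4×(-1) from CN⁻ and 2×(+0) from NH₃ sum to -4; with overall charge -1, Co is +3.
Group 9 minus oxidation state +3 gives a d⁶ configuration for Co³⁺.
Electron filling gives t₂g⁶ eg⁰.
The orbital stabilization is -2.4Δ₀ = -2.4 × 361 = -866 kJ/mol.
Pairing penalty: 3 pairs vs 1 in the high-spin reference → 2 extra × P = 660 kJ/mol.
Net CFSE = -866 + 660 = -206 kJ/mol.

-206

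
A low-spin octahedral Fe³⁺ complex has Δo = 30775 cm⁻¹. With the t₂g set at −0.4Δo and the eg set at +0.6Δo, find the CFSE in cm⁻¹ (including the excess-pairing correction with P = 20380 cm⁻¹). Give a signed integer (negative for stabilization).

Fe is in group 8, so Fe³⁺ is d⁵ (8 − 3 = 5).
The d⁵ electrons fill as t₂g⁵ eg⁰.
The orbital stabilization is -2.0Δo = -2.0 × 30775 = -61550 cm⁻¹.
High-spin d⁵ would be t₂g³ eg² with 0 pairs; low-spin has 2, so 2 excess pairs cost +2P = +40760 cm⁻¹.
Overall CFSE = -61550 + 40760 = -20790 cm⁻¹.

-20790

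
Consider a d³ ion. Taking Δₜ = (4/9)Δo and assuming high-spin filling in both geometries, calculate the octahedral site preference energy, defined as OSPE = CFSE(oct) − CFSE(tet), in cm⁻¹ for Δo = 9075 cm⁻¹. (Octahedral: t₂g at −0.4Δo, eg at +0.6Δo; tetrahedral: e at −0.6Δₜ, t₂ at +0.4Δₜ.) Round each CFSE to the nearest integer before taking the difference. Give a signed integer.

-7663

Octahedral high-spin t₂g³ eg⁰: CFSE = -1.2 × 9075 = -10890 cm⁻¹.
In a tetrahedral site the filling is e² t₂¹: CFSE(tet) = -0.8Δₜ = -0.8 × (4/9)(9075) = -3227 cm⁻¹.
OSPE = CFSE(oct) − CFSE(tet) = -10890 − (-3227) = -7663 cm⁻¹.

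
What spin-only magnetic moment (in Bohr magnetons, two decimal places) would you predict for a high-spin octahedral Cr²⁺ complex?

Cr sits in group 6; removing 2 electrons leaves Cr²⁺ with 6 − 2 = 4 d electrons.
Configuration: t₂g³ eg¹ → 4 unpaired electrons.
μ(spin-only) = √[4(4+2)] = √24 ≈ 4.90 Bohr magnetons.

4.90 Bohr magnetons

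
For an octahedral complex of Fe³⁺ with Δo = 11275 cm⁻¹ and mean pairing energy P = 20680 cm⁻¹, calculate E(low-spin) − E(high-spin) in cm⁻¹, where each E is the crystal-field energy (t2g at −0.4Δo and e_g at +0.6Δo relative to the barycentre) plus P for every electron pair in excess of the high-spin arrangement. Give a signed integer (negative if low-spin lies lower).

18810

Fe is in group 8, so Fe³⁺ is d⁵ (8 − 3 = 5).
In the high-spin limit (t2g^3 e_g^2) the orbital term is 0.0Δo = 0 cm⁻¹, with no excess pairing.
Low-spin: t2g^5 e_g^0, orbital CFSE = -2.0Δo = -22550 cm⁻¹; plus 2 excess pairs × P = +41360 cm⁻¹; total 18810 cm⁻¹.
The difference is 18810 − (0) = 18810 cm⁻¹, so high-spin lies lower.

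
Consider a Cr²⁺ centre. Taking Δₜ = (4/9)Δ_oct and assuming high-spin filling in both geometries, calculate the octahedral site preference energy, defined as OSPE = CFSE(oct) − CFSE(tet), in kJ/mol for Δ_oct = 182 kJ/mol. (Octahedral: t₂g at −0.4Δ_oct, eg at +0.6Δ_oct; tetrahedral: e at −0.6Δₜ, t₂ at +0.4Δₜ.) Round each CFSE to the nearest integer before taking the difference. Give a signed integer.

Cr sits in group 6; removing 2 electrons leaves Cr²⁺ with 6 − 2 = 4 d electrons.
Octahedral high-spin t₂g³ eg¹: CFSE = -0.6 × 182 = -109 kJ/mol.
In a tetrahedral site the filling is e² t₂²: CFSE(tet) = -0.4Δₜ = -0.4 × (4/9)(182) = -32 kJ/mol.
OSPE = -109 − (-32) = -77 kJ/mol.

-77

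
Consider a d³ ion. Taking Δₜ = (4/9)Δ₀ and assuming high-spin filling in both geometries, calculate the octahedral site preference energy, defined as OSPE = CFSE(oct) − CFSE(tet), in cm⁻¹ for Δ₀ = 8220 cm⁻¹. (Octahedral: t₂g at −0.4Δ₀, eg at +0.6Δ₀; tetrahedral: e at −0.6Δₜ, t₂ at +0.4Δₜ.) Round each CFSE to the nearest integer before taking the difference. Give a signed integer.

In an octahedral site d³ (HS) is t₂g³ eg⁰, giving CFSE(oct) = -1.2Δ₀ = -9864 cm⁻¹.
In a tetrahedral site the filling is e² t₂¹: CFSE(tet) = -0.8Δₜ = -0.8 × (4/9)(8220) = -2923 cm⁻¹.
Subtracting, OSPE = -9864 − (-2923) = -6941 cm⁻¹.

-6941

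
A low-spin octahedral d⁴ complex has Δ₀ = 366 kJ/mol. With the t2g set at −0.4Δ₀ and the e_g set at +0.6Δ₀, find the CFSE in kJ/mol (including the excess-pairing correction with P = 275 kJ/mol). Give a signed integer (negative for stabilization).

Electron filling gives t2g^4 e_g^0.
The orbital stabilization is -1.6Δ₀ = -1.6 × 366 = -586 kJ/mol.
Relative to high-spin t2g^3 e_g^1 (0 paired), the low-spin configuration has 1 additional pair, contributing +1 × 275 = +275 kJ/mol.
Overall CFSE = -586 + 275 = -311 kJ/mol.

-311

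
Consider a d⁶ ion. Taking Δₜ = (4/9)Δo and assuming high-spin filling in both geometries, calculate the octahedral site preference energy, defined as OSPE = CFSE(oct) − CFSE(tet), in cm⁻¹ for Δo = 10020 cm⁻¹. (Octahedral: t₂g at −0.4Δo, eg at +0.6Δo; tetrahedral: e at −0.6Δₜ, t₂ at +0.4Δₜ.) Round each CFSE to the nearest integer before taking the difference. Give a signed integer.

-1336

Octahedral (high-spin): t₂g⁴ eg², CFSE = 4(−0.4) + 2(+0.6) = -0.4Δo = -0.4 × 10020 = -4008 cm⁻¹.
In a tetrahedral site the filling is e³ t₂³: CFSE(tet) = -0.6Δₜ = -0.6 × (4/9)(10020) = -2672 cm⁻¹.
OSPE = -4008 − (-2672) = -1336 cm⁻¹.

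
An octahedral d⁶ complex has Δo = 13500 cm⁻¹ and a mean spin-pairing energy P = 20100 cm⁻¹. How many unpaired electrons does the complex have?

4

Since Δo = 13500 cm⁻¹ < P = 20100 cm⁻¹, the complex adopts the high-spin configuration.
Filling d⁶ accordingly: t₂g⁴ eg².
Unpaired electrons: 4.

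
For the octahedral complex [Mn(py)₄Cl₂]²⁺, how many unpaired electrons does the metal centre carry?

Ligand charges: 4×(+0) from py and 2×(-1) from Cl⁻ sum to -2; with overall charge +2, Mn is +4.
Mn is in group 7, so Mn⁴⁺ is d³ (7 − 4 = 3).
Configuration: t2g^3 e_g^0, giving 3 unpaired electrons.

3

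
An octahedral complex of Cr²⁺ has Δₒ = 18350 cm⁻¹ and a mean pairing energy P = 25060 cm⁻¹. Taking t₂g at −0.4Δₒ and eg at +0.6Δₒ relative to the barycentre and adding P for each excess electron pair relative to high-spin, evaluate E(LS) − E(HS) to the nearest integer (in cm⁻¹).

Cr²⁺: group 6, so d-count = 6 − 2 = 4.
High-spin: t₂g³ eg¹, CFSE = -0.6Δₒ = -11010 cm⁻¹.
Low-spin t₂g⁴ eg⁰ gives -1.6Δₒ = -29360 cm⁻¹, but forming 1 extra pair costs 1P = 25060 cm⁻¹, so E(LS) = -29360 + 25060 = -4300 cm⁻¹.
Thus E(LS) − E(HS) = 6710 cm⁻¹.

6710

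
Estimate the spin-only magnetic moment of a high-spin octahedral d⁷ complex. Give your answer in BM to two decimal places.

3.87 BM

Configuration: t₂g⁵ eg² → 3 unpaired electrons.
μ(spin-only) = √[3(3+2)] = √15 ≈ 3.87 BM.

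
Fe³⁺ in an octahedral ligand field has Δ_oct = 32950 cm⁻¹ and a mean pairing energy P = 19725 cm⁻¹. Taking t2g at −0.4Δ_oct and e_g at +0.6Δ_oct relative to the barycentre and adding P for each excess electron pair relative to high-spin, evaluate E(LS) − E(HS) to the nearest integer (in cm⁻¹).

Fe³⁺: group 8, so d-count = 8 − 3 = 5.
High-spin d⁵ fills as t2g^3 e_g^2 with CFSE 3(−0.4) + 2(+0.6) = 0.0Δ_oct = 0 cm⁻¹.
Low-spin t2g^5 e_g^0 gives -2.0Δ_oct = -65900 cm⁻¹, but forming 2 extra pairs costs 2P = 39450 cm⁻¹, so E(LS) = -65900 + 39450 = -26450 cm⁻¹.
Thus E(LS) − E(HS) = -26450 cm⁻¹.

-26450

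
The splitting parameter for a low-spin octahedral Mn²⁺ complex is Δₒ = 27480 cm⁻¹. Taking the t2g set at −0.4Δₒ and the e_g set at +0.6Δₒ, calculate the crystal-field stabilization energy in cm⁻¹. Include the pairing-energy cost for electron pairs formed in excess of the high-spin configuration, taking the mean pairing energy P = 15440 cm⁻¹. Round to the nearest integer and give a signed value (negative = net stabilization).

-24080

Mn is in group 7, so Mn²⁺ is d⁵ (7 − 2 = 5).
Configuration: t2g^5 e_g^0.
The orbital stabilization is -2.0Δₒ = -2.0 × 27480 = -54960 cm⁻¹.
Relative to high-spin t2g^3 e_g^2 (0 paired), the low-spin configuration has 2 additional pairs, contributing +2 × 15440 = +30880 cm⁻¹.
Overall CFSE = -54960 + 30880 = -24080 cm⁻¹.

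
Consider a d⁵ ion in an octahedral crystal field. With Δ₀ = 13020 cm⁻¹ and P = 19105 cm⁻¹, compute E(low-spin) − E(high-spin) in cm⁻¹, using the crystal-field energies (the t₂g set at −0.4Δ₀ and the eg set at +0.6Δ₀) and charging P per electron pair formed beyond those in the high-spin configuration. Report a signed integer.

High-spin d⁵ fills as t₂g³ eg² with CFSE 3(−0.4) + 2(+0.6) = 0.0Δ₀ = 0 cm⁻¹.
Low-spin t₂g⁵ eg⁰ gives -2.0Δ₀ = -26040 cm⁻¹, but forming 2 extra pairs costs 2P = 38210 cm⁻¹, so E(LS) = -26040 + 38210 = 12170 cm⁻¹.
E(LS) − E(HS) = 12170 − (0) = 12170 cm⁻¹.

12170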